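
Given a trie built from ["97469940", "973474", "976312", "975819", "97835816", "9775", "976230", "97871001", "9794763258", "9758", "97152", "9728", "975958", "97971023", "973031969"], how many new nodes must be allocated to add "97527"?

2

The longest prefix of "97527" already in the trie is "975" (length 3).
Each of the 2 remaining characters creates one node.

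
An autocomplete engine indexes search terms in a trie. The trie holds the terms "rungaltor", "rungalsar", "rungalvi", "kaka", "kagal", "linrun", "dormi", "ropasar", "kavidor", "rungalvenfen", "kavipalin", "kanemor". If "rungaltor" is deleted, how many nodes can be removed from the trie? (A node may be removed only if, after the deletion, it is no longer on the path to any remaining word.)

3

After clearing the end-marker at "rungaltor", prune upward until reaching a node still needed by another word.
The suffix "tor" (3 nodes) is used only by "rungaltor"; the node for "rungal" still has the child "s", so pruning stops there.
Nodes removed: 3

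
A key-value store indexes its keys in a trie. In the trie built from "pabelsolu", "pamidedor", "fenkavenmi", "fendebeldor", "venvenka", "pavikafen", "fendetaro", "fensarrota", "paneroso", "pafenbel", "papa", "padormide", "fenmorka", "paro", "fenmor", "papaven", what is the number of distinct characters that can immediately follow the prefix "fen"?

4

Walk "fen" from the root, arriving at one node.
Characters that immediately follow "fen" among the stored strings: {d, k, m, s}.
That node has 4 child edges.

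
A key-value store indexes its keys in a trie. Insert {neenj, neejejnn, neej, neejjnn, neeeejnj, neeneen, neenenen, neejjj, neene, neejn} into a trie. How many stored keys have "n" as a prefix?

10

Filter for entries beginning with "n":
Words under "n": neeeejnj, neej, neejejnn, neejjj, neejjnn, neejn, neene, neeneen, neenenen, neenj
Count: 10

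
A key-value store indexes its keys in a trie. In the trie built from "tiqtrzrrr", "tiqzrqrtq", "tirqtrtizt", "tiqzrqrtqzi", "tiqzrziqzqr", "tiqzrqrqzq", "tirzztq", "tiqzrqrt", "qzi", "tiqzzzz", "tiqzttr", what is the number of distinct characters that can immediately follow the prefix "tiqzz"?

The children of the "tiqzz" node are the distinct next characters among strings starting with "tiqzz".
Characters that immediately follow "tiqzz" among the stored strings: {z}.
That node has 1 child edge.

1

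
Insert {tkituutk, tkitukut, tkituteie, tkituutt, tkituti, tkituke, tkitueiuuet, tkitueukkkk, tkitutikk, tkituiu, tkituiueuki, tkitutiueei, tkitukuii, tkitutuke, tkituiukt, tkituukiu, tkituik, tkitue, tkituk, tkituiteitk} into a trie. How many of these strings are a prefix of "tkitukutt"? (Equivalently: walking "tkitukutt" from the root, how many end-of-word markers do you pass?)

2

Walk "tkitukutt" from the root; an end-of-word marker is hit whenever a stored word is a prefix of "tkitukutt".
Prefixes of the query that are stored words: "tkituk", "tkitukut"
Count: 2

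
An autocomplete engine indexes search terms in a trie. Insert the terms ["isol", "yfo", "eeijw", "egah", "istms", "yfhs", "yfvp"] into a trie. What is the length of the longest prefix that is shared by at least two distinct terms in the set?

The deepest shared node is where two words last agree before diverging.
"isol" and "istms" agree on "is" (2 characters) before diverging; nothing deeper is shared.
Longest shared-prefix length: 2

2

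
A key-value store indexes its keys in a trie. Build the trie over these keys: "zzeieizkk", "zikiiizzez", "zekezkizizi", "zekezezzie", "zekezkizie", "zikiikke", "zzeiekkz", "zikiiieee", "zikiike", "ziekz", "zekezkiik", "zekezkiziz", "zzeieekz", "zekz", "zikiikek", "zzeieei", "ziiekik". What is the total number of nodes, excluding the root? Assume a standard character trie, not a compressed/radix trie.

Insert word by word; a character creates a node only if that edge doesn't already exist:
  "zzeieizkk" → 9 new (z, z, e, i, e, i, z, k, k)
  "zikiiizzez" → prefix "z" already present; 9 new (i, k, i, i, i, z, z, e, z)
  "zekezkizizi" → prefix "z" already present; 10 new (e, k, e, z, k, i, z, i, z, i)
  "zekezezzie" → prefix "zekez" already present; 5 new (e, z, z, i, e)
  "zekezkizie" → prefix "zekezkizi" already present; 1 new (e)
  "zikiikke" → prefix "zikii" already present; 3 new (k, k, e)
  "zzeiekkz" → prefix "zzeie" already present; 3 new (k, k, z)
  "zikiiieee" → prefix "zikiii" already present; 3 new (e, e, e)
  "zikiike" → prefix "zikiik" already present; 1 new (e)
  "ziekz" → prefix "zi" already present; 3 new (e, k, z)
  "zekezkiik" → prefix "zekezki" already present; 2 new (i, k)
  "zekezkiziz" → prefix "zekezkiziz" already present; 0 new (none)
  "zzeieekz" → prefix "zzeie" already present; 3 new (e, k, z)
  "zekz" → prefix "zek" already present; 1 new (z)
  "zikiikek" → prefix "zikiike" already present; 1 new (k)
  "zzeieei" → prefix "zzeiee" already present; 1 new (i)
  "ziiekik" → prefix "zi" already present; 5 new (i, e, k, i, k)
Total nodes = 9 + 9 + 10 + 5 + 1 + 3 + 3 + 3 + 1 + 3 + 2 + 0 + 3 + 1 + 1 + 1 + 5 = 60

60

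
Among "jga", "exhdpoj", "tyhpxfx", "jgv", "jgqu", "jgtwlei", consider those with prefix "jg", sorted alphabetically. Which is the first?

jga

DFS of the "jg" subtree visits, in order: "jga", "jgqu", "jgtwlei", "jgv"
Position 1: jga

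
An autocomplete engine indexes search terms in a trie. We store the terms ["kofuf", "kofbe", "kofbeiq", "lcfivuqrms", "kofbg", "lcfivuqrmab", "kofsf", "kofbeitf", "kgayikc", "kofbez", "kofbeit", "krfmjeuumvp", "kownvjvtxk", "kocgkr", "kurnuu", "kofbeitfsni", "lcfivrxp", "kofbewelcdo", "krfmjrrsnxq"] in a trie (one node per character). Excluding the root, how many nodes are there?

78

Trace insertions, counting only characters that open a new branch:
  "kofuf" → 5 new (k, o, f, u, f)
  "kofbe" → prefix "kof" already present; 2 new (b, e)
  "kofbeiq" → prefix "kofbe" already present; 2 new (i, q)
  "lcfivuqrms" → 10 new (l, c, f, i, v, u, q, r, m, s)
  "kofbg" → prefix "kofb" already present; 1 new (g)
  "lcfivuqrmab" → prefix "lcfivuqrm" already present; 2 new (a, b)
  "kofsf" → prefix "kof" already present; 2 new (s, f)
  "kofbeitf" → prefix "kofbei" already present; 2 new (t, f)
  "kgayikc" → prefix "k" already present; 6 new (g, a, y, i, k, c)
  "kofbez" → prefix "kofbe" already present; 1 new (z)
  "kofbeit" → prefix "kofbeit" already present; 0 new (none)
  "krfmjeuumvp" → prefix "k" already present; 10 new (r, f, m, j, e, u, u, m, v, p)
  "kownvjvtxk" → prefix "ko" already present; 8 new (w, n, v, j, v, t, x, k)
  "kocgkr" → prefix "ko" already present; 4 new (c, g, k, r)
  "kurnuu" → prefix "k" already present; 5 new (u, r, n, u, u)
  "kofbeitfsni" → prefix "kofbeitf" already present; 3 new (s, n, i)
  "lcfivrxp" → prefix "lcfiv" already present; 3 new (r, x, p)
  "kofbewelcdo" → prefix "kofbe" already present; 6 new (w, e, l, c, d, o)
  "krfmjrrsnxq" → prefix "krfmj" already present; 6 new (r, r, s, n, x, q)
Total nodes = 5 + 2 + 2 + 10 + 1 + 2 + 2 + 2 + 6 + 1 + 0 + 10 + 8 + 4 + 5 + 3 + 3 + 6 + 6 = 78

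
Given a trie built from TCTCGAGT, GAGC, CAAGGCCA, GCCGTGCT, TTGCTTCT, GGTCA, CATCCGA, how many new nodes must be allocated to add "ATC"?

"ATC" shares no prefix with any stored word, so all 3 characters open new nodes.
3 − 0 = 3 new nodes.

3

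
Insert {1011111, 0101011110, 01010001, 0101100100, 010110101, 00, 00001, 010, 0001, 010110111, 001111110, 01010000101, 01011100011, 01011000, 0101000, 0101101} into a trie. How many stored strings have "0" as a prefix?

15

Filter for entries beginning with "0":
Matches: "00", "00001", "0001", "001111110", "010", "0101000", "01010000101", "01010001", "0101011110", "01011000", "0101100100", "0101101", "010110101", "010110111", "01011100011"
Count: 15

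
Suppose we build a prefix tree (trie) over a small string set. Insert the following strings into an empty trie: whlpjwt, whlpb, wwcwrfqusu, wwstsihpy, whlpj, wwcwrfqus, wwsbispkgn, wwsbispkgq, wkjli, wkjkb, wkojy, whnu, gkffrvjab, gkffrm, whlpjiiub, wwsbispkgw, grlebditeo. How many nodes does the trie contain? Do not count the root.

Insert word by word; a character creates a node only if that edge doesn't already exist:
  "whlpjwt" → 7 new (w, h, l, p, j, w, t)
  "whlpb" → prefix "whlp" already present; 1 new (b)
  "wwcwrfqusu" → prefix "w" already present; 9 new (w, c, w, r, f, q, u, s, u)
  "wwstsihpy" → prefix "ww" already present; 7 new (s, t, s, i, h, p, y)
  "whlpj" → prefix "whlpj" already present; 0 new (none)
  "wwcwrfqus" → prefix "wwcwrfqus" already present; 0 new (none)
  "wwsbispkgn" → prefix "wws" already present; 7 new (b, i, s, p, k, g, n)
  "wwsbispkgq" → prefix "wwsbispkg" already present; 1 new (q)
  "wkjli" → prefix "w" already present; 4 new (k, j, l, i)
  "wkjkb" → prefix "wkj" already present; 2 new (k, b)
  "wkojy" → prefix "wk" already present; 3 new (o, j, y)
  "whnu" → prefix "wh" already present; 2 new (n, u)
  "gkffrvjab" → 9 new (g, k, f, f, r, v, j, a, b)
  "gkffrm" → prefix "gkffr" already present; 1 new (m)
  "whlpjiiub" → prefix "whlpj" already present; 4 new (i, i, u, b)
  "wwsbispkgw" → prefix "wwsbispkg" already present; 1 new (w)
  "grlebditeo" → prefix "g" already present; 9 new (r, l, e, b, d, i, t, e, o)
Total nodes = 7 + 1 + 9 + 7 + 0 + 0 + 7 + 1 + 4 + 2 + 3 + 2 + 9 + 1 + 4 + 1 + 9 = 67

67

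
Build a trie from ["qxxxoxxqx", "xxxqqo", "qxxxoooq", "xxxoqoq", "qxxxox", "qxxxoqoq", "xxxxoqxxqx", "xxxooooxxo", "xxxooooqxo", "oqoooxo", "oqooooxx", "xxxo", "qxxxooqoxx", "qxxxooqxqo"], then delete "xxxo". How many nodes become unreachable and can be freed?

After clearing the end-marker at "xxxo", prune upward until reaching a node still needed by another word.
Every node on "xxxo" is still needed (e.g. by "xxxoqoq"), so nothing is freed.
Nodes removed: 0

0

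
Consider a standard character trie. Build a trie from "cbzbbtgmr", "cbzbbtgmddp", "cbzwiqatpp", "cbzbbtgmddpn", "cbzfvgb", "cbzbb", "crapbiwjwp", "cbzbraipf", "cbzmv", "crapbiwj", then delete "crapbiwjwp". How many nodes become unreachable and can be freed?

After clearing the end-marker at "crapbiwjwp", prune upward until reaching a node still needed by another word.
The suffix "wp" (2 nodes) is used only by "crapbiwjwp"; "crapbiwj" is itself a stored word, so pruning stops there.
Nodes removed: 2

2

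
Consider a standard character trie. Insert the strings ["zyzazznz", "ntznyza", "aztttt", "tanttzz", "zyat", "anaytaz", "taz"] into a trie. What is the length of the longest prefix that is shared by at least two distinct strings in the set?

The deepest shared node is where two words last agree before diverging.
e.g. "tanttzz" and "taz" share the prefix "ta" of length 2; no pair shares a longer one.
Longest shared-prefix length: 2

2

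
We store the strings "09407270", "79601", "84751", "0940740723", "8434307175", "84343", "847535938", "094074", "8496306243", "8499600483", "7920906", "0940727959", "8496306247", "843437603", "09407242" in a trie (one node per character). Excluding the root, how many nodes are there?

Insert word by word; a character creates a node only if that edge doesn't already exist:
  "09407270" → 8 new (0, 9, 4, 0, 7, 2, 7, 0)
  "79601" → 5 new (7, 9, 6, 0, 1)
  "84751" → 5 new (8, 4, 7, 5, 1)
  "0940740723" → prefix "09407" already present; 5 new (4, 0, 7, 2, 3)
  "8434307175" → prefix "84" already present; 8 new (3, 4, 3, 0, 7, 1, 7, 5)
  "84343" → prefix "84343" already present; 0 new (none)
  "847535938" → prefix "8475" already present; 5 new (3, 5, 9, 3, 8)
  "094074" → prefix "094074" already present; 0 new (none)
  "8496306243" → prefix "84" already present; 8 new (9, 6, 3, 0, 6, 2, 4, 3)
  "8499600483" → prefix "849" already present; 7 new (9, 6, 0, 0, 4, 8, 3)
  "7920906" → prefix "79" already present; 5 new (2, 0, 9, 0, 6)
  "0940727959" → prefix "0940727" already present; 3 new (9, 5, 9)
  "8496306247" → prefix "849630624" already present; 1 new (7)
  "843437603" → prefix "84343" already present; 4 new (7, 6, 0, 3)
  "09407242" → prefix "094072" already present; 2 new (4, 2)
Total nodes = 8 + 5 + 5 + 5 + 8 + 0 + 5 + 0 + 8 + 7 + 5 + 3 + 1 + 4 + 2 = 66

66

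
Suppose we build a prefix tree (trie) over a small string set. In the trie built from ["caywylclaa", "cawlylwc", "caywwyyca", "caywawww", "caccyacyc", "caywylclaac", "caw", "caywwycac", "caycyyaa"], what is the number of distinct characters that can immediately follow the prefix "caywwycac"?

0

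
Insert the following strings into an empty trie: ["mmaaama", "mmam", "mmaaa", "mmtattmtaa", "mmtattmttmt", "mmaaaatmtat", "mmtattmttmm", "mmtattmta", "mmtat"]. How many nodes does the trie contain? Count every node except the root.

Count nodes per top-level branch (shared prefixes stored once):
  'm'-branch (mmaaa, mmaaaatmtat, mmaaama, mmam, mmtat, mmtattmta, mmtattmtaa, mmtattmttmm, mmtattmttmt): 26 nodes
Sum: 26

26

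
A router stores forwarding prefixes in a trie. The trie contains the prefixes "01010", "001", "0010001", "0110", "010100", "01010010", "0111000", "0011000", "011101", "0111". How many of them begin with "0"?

Walk to "0"; the words in its subtree are exactly those with that prefix.
Words under "0": 001, 0010001, 0011000, 01010, 010100, 01010010, 0110, 0111, 0111000, 011101
Count: 10

10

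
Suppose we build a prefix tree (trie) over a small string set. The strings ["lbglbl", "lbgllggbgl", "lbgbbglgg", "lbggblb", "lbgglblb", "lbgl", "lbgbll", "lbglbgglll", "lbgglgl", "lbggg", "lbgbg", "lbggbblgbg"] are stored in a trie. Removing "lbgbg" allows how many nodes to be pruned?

1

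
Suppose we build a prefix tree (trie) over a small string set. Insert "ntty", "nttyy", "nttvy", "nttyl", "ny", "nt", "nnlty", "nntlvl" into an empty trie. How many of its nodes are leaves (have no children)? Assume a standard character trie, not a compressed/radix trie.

Leaves are exactly the stored words that no other stored word extends.
Those words: "nnlty", "nntlvl", "nttvy", "nttyl", "nttyy", "ny"
Leaf count: 6

6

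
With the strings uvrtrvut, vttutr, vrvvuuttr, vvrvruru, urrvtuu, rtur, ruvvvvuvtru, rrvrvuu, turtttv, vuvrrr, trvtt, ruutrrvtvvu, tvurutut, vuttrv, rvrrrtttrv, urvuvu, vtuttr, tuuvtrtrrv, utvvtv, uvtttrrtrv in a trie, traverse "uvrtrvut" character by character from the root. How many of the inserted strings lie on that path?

1

Traverse "uvrtrvut" character by character; count nodes along the way that are marked as word ends.
Prefixes of the query that are stored words: "uvrtrvut"
Count: 1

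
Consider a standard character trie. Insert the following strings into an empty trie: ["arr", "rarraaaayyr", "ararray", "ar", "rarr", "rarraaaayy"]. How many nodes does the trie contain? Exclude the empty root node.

19

Trace insertions, counting only characters that open a new branch:
  "arr" → 3 new (a, r, r)
  "rarraaaayyr" → 11 new (r, a, r, r, a, a, a, a, y, y, r)
  "ararray" → prefix "ar" already present; 5 new (a, r, r, a, y)
  "ar" → prefix "ar" already present; 0 new (none)
  "rarr" → prefix "rarr" already present; 0 new (none)
  "rarraaaayy" → prefix "rarraaaayy" already present; 0 new (none)
Total nodes = 3 + 11 + 5 + 0 + 0 + 0 = 19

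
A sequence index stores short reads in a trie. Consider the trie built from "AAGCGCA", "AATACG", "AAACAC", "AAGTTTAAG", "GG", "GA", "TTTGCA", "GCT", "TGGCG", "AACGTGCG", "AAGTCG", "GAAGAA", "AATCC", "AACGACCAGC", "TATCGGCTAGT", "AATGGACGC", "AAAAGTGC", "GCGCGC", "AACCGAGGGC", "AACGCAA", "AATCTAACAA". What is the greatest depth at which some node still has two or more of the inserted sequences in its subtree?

4

The deepest shared node is where two words last agree before diverging.
"AACGACCAGC" and "AACGCAA" agree on "AACG" (4 characters) before diverging; nothing deeper is shared.
Longest shared-prefix length: 4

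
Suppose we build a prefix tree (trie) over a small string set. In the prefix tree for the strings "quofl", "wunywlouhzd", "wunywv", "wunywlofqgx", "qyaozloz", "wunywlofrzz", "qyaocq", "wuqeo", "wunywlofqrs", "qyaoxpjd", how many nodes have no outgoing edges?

10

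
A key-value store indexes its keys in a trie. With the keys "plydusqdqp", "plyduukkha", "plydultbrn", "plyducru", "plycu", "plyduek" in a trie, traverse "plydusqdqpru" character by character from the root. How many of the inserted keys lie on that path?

1

Check each prefix of "plydusqdqpru" against the stored set — each match is an end-marker on the path.
Prefixes of the query that are stored words: "plydusqdqp"
Count: 1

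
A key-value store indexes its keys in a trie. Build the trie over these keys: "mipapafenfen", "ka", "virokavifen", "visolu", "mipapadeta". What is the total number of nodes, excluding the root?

33

Trace insertions, counting only characters that open a new branch:
  "mipapafenfen" → 12 new (m, i, p, a, p, a, f, e, n, f, e, n)
  "ka" → 2 new (k, a)
  "virokavifen" → 11 new (v, i, r, o, k, a, v, i, f, e, n)
  "visolu" → prefix "vi" already present; 4 new (s, o, l, u)
  "mipapadeta" → prefix "mipapa" already present; 4 new (d, e, t, a)
Total nodes = 12 + 2 + 11 + 4 + 4 = 33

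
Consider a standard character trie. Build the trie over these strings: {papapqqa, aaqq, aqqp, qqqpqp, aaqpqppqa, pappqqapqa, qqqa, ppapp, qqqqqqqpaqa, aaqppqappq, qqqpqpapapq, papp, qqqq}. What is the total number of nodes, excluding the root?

Count nodes per top-level branch (shared prefixes stored once):
  'a'-branch (aaqppqappq, aaqpqppqa, aaqq, aqqp): 19 nodes
  'p'-branch (papapqqa, papp, pappqqapqa, ppapp): 19 nodes
  'q'-branch (qqqa, qqqpqp, qqqpqpapapq, qqqq, qqqqqqqpaqa): 20 nodes
Sum: 58

58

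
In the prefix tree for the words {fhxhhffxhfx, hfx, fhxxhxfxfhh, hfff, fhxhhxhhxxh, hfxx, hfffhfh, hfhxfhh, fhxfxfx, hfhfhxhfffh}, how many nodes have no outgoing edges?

8

Leaves are exactly the stored words that no other stored word extends.
Those words: "fhxfxfx", "fhxhhffxhfx", "fhxhhxhhxxh", "fhxxhxfxfhh", "hfffhfh", "hfhfhxhfffh", "hfhxfhh", "hfxx"
Leaf count: 8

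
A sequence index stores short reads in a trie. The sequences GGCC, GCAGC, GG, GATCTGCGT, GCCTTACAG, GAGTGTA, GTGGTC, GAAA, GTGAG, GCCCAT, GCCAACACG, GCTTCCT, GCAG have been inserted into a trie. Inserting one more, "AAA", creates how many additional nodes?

3

No existing word starts with "A", so every character of "AAA" needs a new node.
3 − 0 = 3 new nodes.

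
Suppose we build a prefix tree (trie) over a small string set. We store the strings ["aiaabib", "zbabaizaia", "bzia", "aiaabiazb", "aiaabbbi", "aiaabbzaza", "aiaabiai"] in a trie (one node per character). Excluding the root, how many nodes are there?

Count nodes per top-level branch (shared prefixes stored once):
  'a'-branch (aiaabbbi, aiaabbzaza, aiaabiai, aiaabiazb, aiaabib): 18 nodes
  'b'-branch (bzia): 4 nodes
  'z'-branch (zbabaizaia): 10 nodes
Sum: 32

32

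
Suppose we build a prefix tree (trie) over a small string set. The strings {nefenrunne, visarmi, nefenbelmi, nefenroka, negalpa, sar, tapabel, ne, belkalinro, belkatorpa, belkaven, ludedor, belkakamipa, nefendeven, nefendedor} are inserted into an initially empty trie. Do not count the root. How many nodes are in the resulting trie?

For each word, the new-node count is its length minus the longest prefix already in the trie:
  "nefenrunne" → 10 new (n, e, f, e, n, r, u, n, n, e)
  "visarmi" → 7 new (v, i, s, a, r, m, i)
  "nefenbelmi" → prefix "nefen" already present; 5 new (b, e, l, m, i)
  "nefenroka" → prefix "nefenr" already present; 3 new (o, k, a)
  "negalpa" → prefix "ne" already present; 5 new (g, a, l, p, a)
  "sar" → 3 new (s, a, r)
  "tapabel" → 7 new (t, a, p, a, b, e, l)
  "ne" → prefix "ne" already present; 0 new (none)
  "belkalinro" → 10 new (b, e, l, k, a, l, i, n, r, o)
  "belkatorpa" → prefix "belka" already present; 5 new (t, o, r, p, a)
  "belkaven" → prefix "belka" already present; 3 new (v, e, n)
  "ludedor" → 7 new (l, u, d, e, d, o, r)
  "belkakamipa" → prefix "belka" already present; 6 new (k, a, m, i, p, a)
  "nefendeven" → prefix "nefen" already present; 5 new (d, e, v, e, n)
  "nefendedor" → prefix "nefende" already present; 3 new (d, o, r)
Total nodes = 10 + 7 + 5 + 3 + 5 + 3 + 7 + 0 + 10 + 5 + 3 + 7 + 6 + 5 + 3 = 79

79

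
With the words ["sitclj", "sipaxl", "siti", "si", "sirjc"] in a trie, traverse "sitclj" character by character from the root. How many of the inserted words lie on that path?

Check each prefix of "sitclj" against the stored set — each match is an end-marker on the path.
Prefixes of the query that are stored words: "si", "sitclj"
Count: 2

2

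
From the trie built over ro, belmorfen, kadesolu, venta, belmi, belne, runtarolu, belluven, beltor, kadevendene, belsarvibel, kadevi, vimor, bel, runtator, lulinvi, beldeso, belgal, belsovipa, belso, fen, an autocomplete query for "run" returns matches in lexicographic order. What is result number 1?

DFS of the "run" subtree visits, in order: "runtarolu", "runtator"
The 1st is runtarolu.

runtarolu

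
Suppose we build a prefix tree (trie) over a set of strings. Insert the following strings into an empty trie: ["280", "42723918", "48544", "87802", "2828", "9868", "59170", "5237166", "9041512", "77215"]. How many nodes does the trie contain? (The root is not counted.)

48

Count nodes per top-level branch (shared prefixes stored once):
  '2'-branch (280, 2828): 5 nodes
  '4'-branch (42723918, 48544): 12 nodes
  '5'-branch (5237166, 59170): 11 nodes
  '7'-branch (77215): 5 nodes
  '8'-branch (87802): 5 nodes
  '9'-branch (9041512, 9868): 10 nodes
Sum: 48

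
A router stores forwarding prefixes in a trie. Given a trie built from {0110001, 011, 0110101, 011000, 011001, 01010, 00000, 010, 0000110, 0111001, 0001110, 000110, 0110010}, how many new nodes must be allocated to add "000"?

"000" is already a full path in the trie; only an end-marker is added.
No new nodes are needed: 0.

0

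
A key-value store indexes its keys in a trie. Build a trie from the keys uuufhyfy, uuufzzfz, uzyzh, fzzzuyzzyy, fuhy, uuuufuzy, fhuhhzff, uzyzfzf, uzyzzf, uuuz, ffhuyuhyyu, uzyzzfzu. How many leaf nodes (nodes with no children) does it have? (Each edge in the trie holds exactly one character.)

11

Leaves are exactly the stored words that no other stored word extends.
Those words: "ffhuyuhyyu", "fhuhhzff", "fuhy", "fzzzuyzzyy", "uuufhyfy", "uuufzzfz", "uuuufuzy", "uuuz", "uzyzfzf", "uzyzh", "uzyzzfzu"
Leaf count: 11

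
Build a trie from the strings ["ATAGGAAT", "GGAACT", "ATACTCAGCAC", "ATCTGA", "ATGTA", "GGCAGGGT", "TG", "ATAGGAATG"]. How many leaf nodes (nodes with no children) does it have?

A leaf is a node with no children — equivalently, the end of a word that is not a proper prefix of any other stored word.
Those words: "ATACTCAGCAC", "ATAGGAATG", "ATCTGA", "ATGTA", "GGAACT", "GGCAGGGT", "TG"
Leaf count: 7

7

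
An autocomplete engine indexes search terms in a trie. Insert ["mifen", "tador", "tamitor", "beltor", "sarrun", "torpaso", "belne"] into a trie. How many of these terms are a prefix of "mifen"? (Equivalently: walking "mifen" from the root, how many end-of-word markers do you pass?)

1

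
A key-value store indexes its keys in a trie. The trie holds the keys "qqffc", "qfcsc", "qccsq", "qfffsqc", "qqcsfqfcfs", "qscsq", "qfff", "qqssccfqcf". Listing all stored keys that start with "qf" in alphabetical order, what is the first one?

Words with prefix "qf", in lexicographic order: "qfcsc", "qfff", "qfffsqc"
The 1st is qfcsc.

qfcsc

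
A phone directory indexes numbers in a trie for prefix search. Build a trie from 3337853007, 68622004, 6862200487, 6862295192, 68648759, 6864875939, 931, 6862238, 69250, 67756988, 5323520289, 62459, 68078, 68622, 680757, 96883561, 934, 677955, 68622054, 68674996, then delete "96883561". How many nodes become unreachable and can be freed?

A node on "96883561"'s path can go only if nothing else ends at it or branches off below it.
The suffix "6883561" (7 nodes) is used only by "96883561"; the node for "9" still has the child "3", so pruning stops there.
Nodes removed: 7

7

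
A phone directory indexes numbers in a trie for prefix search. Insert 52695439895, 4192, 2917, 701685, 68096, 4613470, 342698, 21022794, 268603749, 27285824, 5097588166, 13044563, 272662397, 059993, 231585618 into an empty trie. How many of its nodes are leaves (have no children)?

A leaf is a node with no children — equivalently, the end of a word that is not a proper prefix of any other stored word.
Those words: "059993", "13044563", "21022794", "231585618", "268603749", "272662397", "27285824", "2917", "342698", "4192", "4613470", "5097588166", "52695439895", "68096", "701685"
Leaf count: 15

15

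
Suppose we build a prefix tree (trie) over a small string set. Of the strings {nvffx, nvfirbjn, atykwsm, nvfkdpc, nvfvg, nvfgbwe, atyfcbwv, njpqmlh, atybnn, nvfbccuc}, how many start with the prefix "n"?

Walk to "n"; the words in its subtree are exactly those with that prefix.
Matches: "njpqmlh", "nvfbccuc", "nvffx", "nvfgbwe", "nvfirbjn", "nvfkdpc", "nvfvg"
Count: 7

7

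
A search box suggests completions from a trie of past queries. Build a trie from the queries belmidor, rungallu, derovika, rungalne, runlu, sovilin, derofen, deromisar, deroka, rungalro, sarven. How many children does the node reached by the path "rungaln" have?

1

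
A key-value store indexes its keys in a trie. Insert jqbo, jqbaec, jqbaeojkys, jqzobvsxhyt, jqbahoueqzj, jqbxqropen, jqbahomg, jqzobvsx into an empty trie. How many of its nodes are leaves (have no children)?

Leaves are exactly the stored words that no other stored word extends.
Those words: "jqbaec", "jqbaeojkys", "jqbahomg", "jqbahoueqzj", "jqbo", "jqbxqropen", "jqzobvsxhyt"
Leaf count: 7

7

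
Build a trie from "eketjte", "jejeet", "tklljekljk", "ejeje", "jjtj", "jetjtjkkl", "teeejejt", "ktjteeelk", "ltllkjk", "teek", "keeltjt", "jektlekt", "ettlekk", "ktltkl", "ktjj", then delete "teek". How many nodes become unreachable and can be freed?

1

After clearing the end-marker at "teek", prune upward until reaching a node still needed by another word.
The suffix "k" (1 node) is used only by "teek"; the node for "tee" still has the child "e", so pruning stops there.
Nodes removed: 1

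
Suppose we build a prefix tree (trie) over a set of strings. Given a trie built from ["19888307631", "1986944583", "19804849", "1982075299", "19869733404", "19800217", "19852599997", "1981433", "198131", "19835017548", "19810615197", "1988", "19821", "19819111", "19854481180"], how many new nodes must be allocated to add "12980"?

The longest prefix of "12980" already in the trie is "1" (length 1).
Each of the 4 remaining characters creates one node.

4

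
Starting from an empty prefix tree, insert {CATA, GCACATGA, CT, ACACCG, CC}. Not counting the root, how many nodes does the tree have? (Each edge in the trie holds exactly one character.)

Count nodes per top-level branch (shared prefixes stored once):
  'A'-branch (ACACCG): 6 nodes
  'C'-branch (CATA, CC, CT): 6 nodes
  'G'-branch (GCACATGA): 8 nodes
Sum: 20

20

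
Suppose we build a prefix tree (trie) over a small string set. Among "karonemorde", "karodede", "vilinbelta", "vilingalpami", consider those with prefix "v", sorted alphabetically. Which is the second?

vilingalpami

DFS of the "v" subtree visits, in order: "vilinbelta", "vilingalpami"
Position 2: vilingalpami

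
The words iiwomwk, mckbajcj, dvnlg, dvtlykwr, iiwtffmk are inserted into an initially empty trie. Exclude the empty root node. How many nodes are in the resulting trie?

31

Trace insertions, counting only characters that open a new branch:
  "iiwomwk" → 7 new (i, i, w, o, m, w, k)
  "mckbajcj" → 8 new (m, c, k, b, a, j, c, j)
  "dvnlg" → 5 new (d, v, n, l, g)
  "dvtlykwr" → prefix "dv" already present; 6 new (t, l, y, k, w, r)
  "iiwtffmk" → prefix "iiw" already present; 5 new (t, f, f, m, k)
Total nodes = 7 + 8 + 5 + 6 + 5 = 31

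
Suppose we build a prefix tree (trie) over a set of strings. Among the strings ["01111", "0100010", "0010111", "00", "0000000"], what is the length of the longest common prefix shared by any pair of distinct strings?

Look for the deepest trie node that still has at least two words in its subtree.
e.g. "00" and "0000000" share the prefix "00" of length 2; no pair shares a longer one.
Longest shared-prefix length: 2

2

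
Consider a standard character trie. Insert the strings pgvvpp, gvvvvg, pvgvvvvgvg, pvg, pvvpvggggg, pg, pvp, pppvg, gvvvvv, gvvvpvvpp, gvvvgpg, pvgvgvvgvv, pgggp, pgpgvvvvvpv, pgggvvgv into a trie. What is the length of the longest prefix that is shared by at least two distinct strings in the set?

5

Equivalently: take the maximum, over all pairs, of their longest common prefix length.
e.g. "gvvvvg" and "gvvvvv" share the prefix "gvvvv" of length 5; no pair shares a longer one.
Longest shared-prefix length: 5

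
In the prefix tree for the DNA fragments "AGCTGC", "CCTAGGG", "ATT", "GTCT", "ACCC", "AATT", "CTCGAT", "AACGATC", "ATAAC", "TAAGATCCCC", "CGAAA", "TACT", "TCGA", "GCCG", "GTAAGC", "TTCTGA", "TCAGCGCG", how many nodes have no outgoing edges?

17

Leaves are exactly the stored words that no other stored word extends.
Those words: "AACGATC", "AATT", "ACCC", "AGCTGC", "ATAAC", "ATT", "CCTAGGG", "CGAAA", "CTCGAT", "GCCG", "GTAAGC", "GTCT", "TAAGATCCCC", "TACT", "TCAGCGCG", "TCGA", "TTCTGA"
Leaf count: 17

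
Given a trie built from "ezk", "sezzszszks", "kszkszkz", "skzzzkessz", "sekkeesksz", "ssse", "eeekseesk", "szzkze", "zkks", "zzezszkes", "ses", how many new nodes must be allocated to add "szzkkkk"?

3

The longest prefix of "szzkkkk" already in the trie is "szzk" (length 4).
New nodes needed: |"szzkkkk"| − 4 = 7 − 4 = 3.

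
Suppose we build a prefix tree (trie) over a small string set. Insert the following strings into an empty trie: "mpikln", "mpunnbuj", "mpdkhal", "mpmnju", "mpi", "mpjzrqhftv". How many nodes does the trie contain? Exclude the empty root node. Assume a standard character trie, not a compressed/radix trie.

29

Count nodes per top-level branch (shared prefixes stored once):
  'm'-branch (mpdkhal, mpi, mpikln, mpjzrqhftv, mpmnju, mpunnbuj): 29 nodes
Sum: 29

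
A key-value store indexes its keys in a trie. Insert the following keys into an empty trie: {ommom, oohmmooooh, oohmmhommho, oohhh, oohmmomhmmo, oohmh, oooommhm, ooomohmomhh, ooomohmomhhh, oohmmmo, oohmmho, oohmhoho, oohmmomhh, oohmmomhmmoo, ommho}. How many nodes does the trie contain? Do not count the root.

52

For each word, the new-node count is its length minus the longest prefix already in the trie:
  "ommom" → 5 new (o, m, m, o, m)
  "oohmmooooh" → prefix "o" already present; 9 new (o, h, m, m, o, o, o, o, h)
  "oohmmhommho" → prefix "oohmm" already present; 6 new (h, o, m, m, h, o)
  "oohhh" → prefix "ooh" already present; 2 new (h, h)
  "oohmmomhmmo" → prefix "oohmmo" already present; 5 new (m, h, m, m, o)
  "oohmh" → prefix "oohm" already present; 1 new (h)
  "oooommhm" → prefix "oo" already present; 6 new (o, o, m, m, h, m)
  "ooomohmomhh" → prefix "ooo" already present; 8 new (m, o, h, m, o, m, h, h)
  "ooomohmomhhh" → prefix "ooomohmomhh" already present; 1 new (h)
  "oohmmmo" → prefix "oohmm" already present; 2 new (m, o)
  "oohmmho" → prefix "oohmmho" already present; 0 new (none)
  "oohmhoho" → prefix "oohmh" already present; 3 new (o, h, o)
  "oohmmomhh" → prefix "oohmmomh" already present; 1 new (h)
  "oohmmomhmmoo" → prefix "oohmmomhmmo" already present; 1 new (o)
  "ommho" → prefix "omm" already present; 2 new (h, o)
Total nodes = 5 + 9 + 6 + 2 + 5 + 1 + 6 + 8 + 1 + 2 + 0 + 3 + 1 + 1 + 2 = 52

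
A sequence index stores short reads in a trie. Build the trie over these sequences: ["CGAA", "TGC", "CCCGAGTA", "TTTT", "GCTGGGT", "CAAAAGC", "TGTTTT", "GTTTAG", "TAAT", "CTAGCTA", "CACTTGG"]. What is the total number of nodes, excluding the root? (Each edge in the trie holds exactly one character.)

For each word, the new-node count is its length minus the longest prefix already in the trie:
  "CGAA" → 4 new (C, G, A, A)
  "TGC" → 3 new (T, G, C)
  "CCCGAGTA" → prefix "C" already present; 7 new (C, C, G, A, G, T, A)
  "TTTT" → prefix "T" already present; 3 new (T, T, T)
  "GCTGGGT" → 7 new (G, C, T, G, G, G, T)
  "CAAAAGC" → prefix "C" already present; 6 new (A, A, A, A, G, C)
  "TGTTTT" → prefix "TG" already present; 4 new (T, T, T, T)
  "GTTTAG" → prefix "G" already present; 5 new (T, T, T, A, G)
  "TAAT" → prefix "T" already present; 3 new (A, A, T)
  "CTAGCTA" → prefix "C" already present; 6 new (T, A, G, C, T, A)
  "CACTTGG" → prefix "CA" already present; 5 new (C, T, T, G, G)
Total nodes = 4 + 3 + 7 + 3 + 7 + 6 + 4 + 5 + 3 + 6 + 5 = 53

53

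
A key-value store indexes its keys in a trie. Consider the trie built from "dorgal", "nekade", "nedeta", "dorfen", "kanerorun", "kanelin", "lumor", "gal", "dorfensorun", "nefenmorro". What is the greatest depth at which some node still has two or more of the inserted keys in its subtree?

Equivalently: take the maximum, over all pairs, of their longest common prefix length.
e.g. "dorfen" and "dorfensorun" share the prefix "dorfen" of length 6; no pair shares a longer one.
Longest shared-prefix length: 6

6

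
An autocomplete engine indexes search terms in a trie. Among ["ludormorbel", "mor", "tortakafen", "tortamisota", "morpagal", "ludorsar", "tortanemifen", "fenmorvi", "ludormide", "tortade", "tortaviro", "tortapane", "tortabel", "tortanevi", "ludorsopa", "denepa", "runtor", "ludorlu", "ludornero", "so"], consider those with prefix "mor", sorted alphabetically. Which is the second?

morpagal

DFS of the "mor" subtree visits, in order: "mor", "morpagal"
The 2nd is morpagal.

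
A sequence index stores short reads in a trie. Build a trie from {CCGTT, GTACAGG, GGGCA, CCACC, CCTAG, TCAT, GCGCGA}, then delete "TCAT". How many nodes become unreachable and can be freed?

Walk "TCAT" from the leaf back toward the root, removing each node that no remaining word uses.
No other word shares any prefix with "TCAT", so all 4 of its nodes go.
Nodes removed: 4

4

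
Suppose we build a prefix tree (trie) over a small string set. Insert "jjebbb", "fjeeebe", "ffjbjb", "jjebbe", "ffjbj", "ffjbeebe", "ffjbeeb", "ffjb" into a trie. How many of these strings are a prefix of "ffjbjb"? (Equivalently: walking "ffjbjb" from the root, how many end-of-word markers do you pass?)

3

Traverse "ffjbjb" character by character; count nodes along the way that are marked as word ends.
Prefixes of the query that are stored words: "ffjb", "ffjbj", "ffjbjb"
Count: 3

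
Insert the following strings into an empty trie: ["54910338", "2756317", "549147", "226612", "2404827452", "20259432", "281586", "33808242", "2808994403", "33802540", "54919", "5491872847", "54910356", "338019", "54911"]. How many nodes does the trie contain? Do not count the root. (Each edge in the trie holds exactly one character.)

75

For each word, the new-node count is its length minus the longest prefix already in the trie:
  "54910338" → 8 new (5, 4, 9, 1, 0, 3, 3, 8)
  "2756317" → 7 new (2, 7, 5, 6, 3, 1, 7)
  "549147" → prefix "5491" already present; 2 new (4, 7)
  "226612" → prefix "2" already present; 5 new (2, 6, 6, 1, 2)
  "2404827452" → prefix "2" already present; 9 new (4, 0, 4, 8, 2, 7, 4, 5, 2)
  "20259432" → prefix "2" already present; 7 new (0, 2, 5, 9, 4, 3, 2)
  "281586" → prefix "2" already present; 5 new (8, 1, 5, 8, 6)
  "33808242" → 8 new (3, 3, 8, 0, 8, 2, 4, 2)
  "2808994403" → prefix "28" already present; 8 new (0, 8, 9, 9, 4, 4, 0, 3)
  "33802540" → prefix "3380" already present; 4 new (2, 5, 4, 0)
  "54919" → prefix "5491" already present; 1 new (9)
  "5491872847" → prefix "5491" already present; 6 new (8, 7, 2, 8, 4, 7)
  "54910356" → prefix "549103" already present; 2 new (5, 6)
  "338019" → prefix "3380" already present; 2 new (1, 9)
  "54911" → prefix "5491" already present; 1 new (1)
Total nodes = 8 + 7 + 2 + 5 + 9 + 7 + 5 + 8 + 8 + 4 + 1 + 6 + 2 + 2 + 1 = 75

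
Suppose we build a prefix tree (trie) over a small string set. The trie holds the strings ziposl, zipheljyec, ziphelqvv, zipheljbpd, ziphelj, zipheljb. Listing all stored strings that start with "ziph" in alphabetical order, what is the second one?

zipheljb

Words with prefix "ziph", in lexicographic order: "ziphelj", "zipheljb", "zipheljbpd", "zipheljyec", "ziphelqvv"
Position 2: zipheljb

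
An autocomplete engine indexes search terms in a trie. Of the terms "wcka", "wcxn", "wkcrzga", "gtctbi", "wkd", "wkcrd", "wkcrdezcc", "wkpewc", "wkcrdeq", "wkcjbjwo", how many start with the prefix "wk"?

7

Filter for entries beginning with "wk":
Words under "wk": wkcjbjwo, wkcrd, wkcrdeq, wkcrdezcc, wkcrzga, wkd, wkpewc
Count: 7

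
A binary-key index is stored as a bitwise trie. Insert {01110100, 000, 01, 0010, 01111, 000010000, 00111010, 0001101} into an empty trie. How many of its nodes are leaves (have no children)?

6

A leaf is a node with no children — equivalently, the end of a word that is not a proper prefix of any other stored word.
Those words: "000010000", "0001101", "0010", "00111010", "01110100", "01111"
Leaf count: 6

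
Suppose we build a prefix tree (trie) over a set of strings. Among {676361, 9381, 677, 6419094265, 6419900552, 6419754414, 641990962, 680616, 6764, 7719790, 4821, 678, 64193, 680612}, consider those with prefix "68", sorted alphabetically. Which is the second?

680616

Filter for "68…" and sort: "680612", "680616"
Position 2: 680616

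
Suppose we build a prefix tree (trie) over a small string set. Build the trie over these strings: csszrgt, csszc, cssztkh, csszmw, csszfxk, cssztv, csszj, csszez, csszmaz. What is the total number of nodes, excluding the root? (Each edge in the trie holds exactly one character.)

22

Count nodes per top-level branch (shared prefixes stored once):
  'c'-branch (csszc, csszez, csszfxk, csszj, csszmaz, csszmw, csszrgt, cssztkh, cssztv): 22 nodes
Sum: 22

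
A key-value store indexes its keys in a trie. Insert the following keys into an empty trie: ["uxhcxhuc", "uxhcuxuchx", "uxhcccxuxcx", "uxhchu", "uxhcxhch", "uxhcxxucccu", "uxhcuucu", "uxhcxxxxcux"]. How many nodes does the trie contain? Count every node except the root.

39

Count nodes per top-level branch (shared prefixes stored once):
  'u'-branch (uxhcccxuxcx, uxhchu, uxhcuucu, uxhcuxuchx, uxhcxhch, uxhcxhuc, uxhcxxucccu, uxhcxxxxcux): 39 nodes
Sum: 39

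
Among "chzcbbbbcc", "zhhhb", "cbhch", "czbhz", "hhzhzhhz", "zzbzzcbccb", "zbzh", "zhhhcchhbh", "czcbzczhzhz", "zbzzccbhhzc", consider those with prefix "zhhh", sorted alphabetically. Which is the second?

zhhhcchhbh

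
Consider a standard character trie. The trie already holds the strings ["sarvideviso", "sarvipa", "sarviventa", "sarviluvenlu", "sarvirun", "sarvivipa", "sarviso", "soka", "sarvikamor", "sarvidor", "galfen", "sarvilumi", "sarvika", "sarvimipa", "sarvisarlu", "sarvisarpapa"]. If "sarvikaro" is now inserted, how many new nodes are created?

2

The longest prefix of "sarvikaro" already in the trie is "sarvika" (length 7).
Each of the 2 remaining characters creates one node.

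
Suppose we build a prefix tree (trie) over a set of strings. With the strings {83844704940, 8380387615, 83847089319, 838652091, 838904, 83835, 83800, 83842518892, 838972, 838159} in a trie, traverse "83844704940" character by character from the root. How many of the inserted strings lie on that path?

1

Traverse "83844704940" character by character; count nodes along the way that are marked as word ends.
Prefixes of the query that are stored words: "83844704940"
Count: 1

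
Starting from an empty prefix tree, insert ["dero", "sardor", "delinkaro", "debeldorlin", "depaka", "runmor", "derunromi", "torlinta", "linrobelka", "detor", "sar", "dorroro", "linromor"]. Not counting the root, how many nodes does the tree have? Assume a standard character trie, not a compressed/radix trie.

72

Count nodes per top-level branch (shared prefixes stored once):
  'd'-branch (debeldorlin, delinkaro, depaka, dero, derunromi, detor, dorroro): 39 nodes
  'l'-branch (linrobelka, linromor): 13 nodes
  'r'-branch (runmor): 6 nodes
  's'-branch (sar, sardor): 6 nodes
  't'-branch (torlinta): 8 nodes
Sum: 72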